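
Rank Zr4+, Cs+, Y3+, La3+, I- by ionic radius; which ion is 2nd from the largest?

Cs+

Work out protons and electrons: Zr4+: 36 e⁻, Z=40, Y3+: 36 e⁻, Z=39, La3+: 54 e⁻, Z=57, Cs+: 54 e⁻, Z=55, I-: 54 e⁻, Z=53. Zr4+ < Y3+ (both 36 e⁻, Z=40>39); Y3+ < La3+ (same group, 1 shell fewer); La3+ < Cs+ (both 54 e⁻, Z=57>55); Cs+ < I- (both 54 e⁻, Z=55>53).
So the order is Zr4+ < Y3+ < La3+ < Cs+ < I-; the 2nd-largest ion is Cs+.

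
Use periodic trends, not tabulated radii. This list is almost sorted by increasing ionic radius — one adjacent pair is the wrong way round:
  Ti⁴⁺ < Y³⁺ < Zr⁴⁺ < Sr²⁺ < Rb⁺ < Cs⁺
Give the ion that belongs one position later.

Y³⁺

The pair Y³⁺, Zr⁴⁺ is the wrong way round — both have 36 electrons but Z(Zr)=40 > Z(Y)=39, so Zr⁴⁺ should be the smaller of the two. All other adjacent pairs agree with periodic trends, so Y³⁺ is the misplaced ion.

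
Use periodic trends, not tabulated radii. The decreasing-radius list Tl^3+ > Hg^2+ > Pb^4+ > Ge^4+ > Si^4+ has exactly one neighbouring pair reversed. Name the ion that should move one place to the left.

Hg^2+

Scanning neighbour by neighbour, only Tl^3+/Hg^2+ violates a trend: both have 78 electrons but Z(Tl)=81 > Z(Hg)=80, so Tl^3+ should be the smaller of the two. That makes Hg^2+ the one sitting a position late relative to where it belongs.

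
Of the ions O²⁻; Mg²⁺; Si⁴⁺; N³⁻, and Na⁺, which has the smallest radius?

All of these have 10 electrons (isoelectronic). With the same electron cloud, the ion with the most protons pulls it in tightest. Nuclear charges: Si⁴⁺ (Z=14), Mg²⁺ (Z=12), Na⁺ (Z=11), O²⁻ (Z=8), N³⁻ (Z=7). Highest Z is smallest.

Si⁴⁺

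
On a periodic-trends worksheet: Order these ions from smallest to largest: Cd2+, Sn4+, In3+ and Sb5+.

Sb5+ < Sn4+ < In3+ < Cd2+

Each ion has 46 electrons. The ranking follows nuclear charge in reverse — greater Z gives a smaller radius. Sb5+ (Z=51), Sn4+ (Z=50), In3+ (Z=49), Cd2+ (Z=48).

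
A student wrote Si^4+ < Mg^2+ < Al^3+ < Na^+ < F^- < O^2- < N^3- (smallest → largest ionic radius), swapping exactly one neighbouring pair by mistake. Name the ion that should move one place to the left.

Al^3+

Compare adjacent ions: Al^3+ and Mg^2+ share 10 electrons; the higher nuclear charge on Al (Z=13) contracts it more, so Al^3+ < Mg^2+ — yet in this increasing list Mg^2+ sits before Al^3+. Nothing else is reversed, so Al^3+ should move one place to the left.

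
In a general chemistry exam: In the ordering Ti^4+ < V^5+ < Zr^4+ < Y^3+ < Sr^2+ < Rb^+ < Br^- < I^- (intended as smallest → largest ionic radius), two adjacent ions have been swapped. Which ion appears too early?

Check each adjacent pair. Ti^4+ and V^5+ are reversed: they are isoelectronic (18 e⁻) and V has more protons than Ti (23 vs 22), making V^5+ smaller. No other neighbouring pair contradicts the periodic trends, so Ti^4+ is the ion listed too early.

Ti^4+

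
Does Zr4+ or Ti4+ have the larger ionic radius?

Zr4+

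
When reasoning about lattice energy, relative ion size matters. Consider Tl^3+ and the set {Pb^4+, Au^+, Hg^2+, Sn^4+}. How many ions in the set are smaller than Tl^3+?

Sn^4+ has 46 e⁻ (Z=50), Pb^4+ has 78 e⁻ (Z=82), Tl^3+ has 78 e⁻ (Z=81), Hg^2+ has 78 e⁻ (Z=80), Au^+ has 78 e⁻ (Z=79). Sn^4+ < Pb^4+ (same group, 1 shell fewer); Pb^4+ < Tl^3+ (isoelectronic, higher Z=82 is smaller); Tl^3+ < Hg^2+ (isoelectronic, higher Z=81 is smaller); Hg^2+ < Au^+ (both 78 e⁻, Z=80>79).
Ordering all of them (including Tl^3+) by radius gives Sn^4+ < Pb^4+ < Tl^3+ < Hg^2+ < Au^+. Count: 2.

2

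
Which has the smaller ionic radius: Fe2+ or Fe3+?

These are all Fe ions. Removing more electrons (higher positive charge) pulls the remaining electrons in closer, so Fe3+ is smallest and Fe2+ is largest.

Fe3+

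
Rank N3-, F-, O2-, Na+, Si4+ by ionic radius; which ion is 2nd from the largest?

Each ion has 10 electrons. The ranking follows nuclear charge in reverse — greater Z gives a smaller radius. Si4+ (Z=14), Na+ (Z=11), F- (Z=9), O2- (Z=8), N3- (Z=7).
Ordering: Si4+ < Na+ < F- < O2- < N3-. The 2nd largest is O2-.

O2-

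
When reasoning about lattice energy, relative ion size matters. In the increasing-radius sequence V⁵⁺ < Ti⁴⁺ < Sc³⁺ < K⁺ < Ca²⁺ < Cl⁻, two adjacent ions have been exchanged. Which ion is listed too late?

Ca²⁺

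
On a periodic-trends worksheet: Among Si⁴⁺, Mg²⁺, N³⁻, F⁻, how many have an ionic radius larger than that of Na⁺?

2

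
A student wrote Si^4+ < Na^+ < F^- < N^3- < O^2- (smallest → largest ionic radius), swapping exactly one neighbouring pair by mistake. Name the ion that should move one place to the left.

O^2-

Compare adjacent ions: they are isoelectronic (10 e⁻) and O has more protons than N (8 vs 7), making O^2- smaller — yet in this increasing list N^3- sits before O^2-. Nothing else is reversed, so O^2- should move one place to the left.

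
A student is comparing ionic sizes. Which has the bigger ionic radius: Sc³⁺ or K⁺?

K⁺

Each ion has 18 electrons. The ranking follows nuclear charge in reverse — greater Z gives a smaller radius. Sc³⁺ (Z=21), K⁺ (Z=19).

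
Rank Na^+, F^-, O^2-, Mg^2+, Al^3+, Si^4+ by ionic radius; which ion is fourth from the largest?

Each ion has 10 electrons. The ranking follows nuclear charge in reverse — greater Z gives a smaller radius. Si^4+ (Z=14), Al^3+ (Z=13), Mg^2+ (Z=12), Na^+ (Z=11), F^- (Z=9), O^2- (Z=8).
So the order is Si^4+ < Al^3+ < Mg^2+ < Na^+ < F^- < O^2-; the 4th-largest ion is Mg^2+.

Mg^2+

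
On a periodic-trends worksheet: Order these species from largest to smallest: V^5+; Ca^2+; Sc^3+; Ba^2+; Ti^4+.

Ba^2+ > Ca^2+ > Sc^3+ > Ti^4+ > V^5+

First list Z and electron count for each: V^5+ (Z=23, 18 e⁻), Ti^4+ (Z=22, 18 e⁻), Sc^3+ (Z=21, 18 e⁻), Ca^2+ (Z=20, 18 e⁻), Ba^2+ (Z=56, 54 e⁻). V^5+ < Ti^4+ (both 18 e⁻, Z=23>22); Ti^4+ < Sc^3+ (isoelectronic, higher Z=22 is smaller); Sc^3+ < Ca^2+ (both 18 e⁻, Z=21>20); Ca^2+ < Ba^2+ (same group, 2 shells fewer).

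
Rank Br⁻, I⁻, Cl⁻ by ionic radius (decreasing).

Same group, same charge. Going down the group adds an extra shell of electrons, so the ion gets larger: Cl⁻ is highest in the group and smallest.

I⁻ > Br⁻ > Cl⁻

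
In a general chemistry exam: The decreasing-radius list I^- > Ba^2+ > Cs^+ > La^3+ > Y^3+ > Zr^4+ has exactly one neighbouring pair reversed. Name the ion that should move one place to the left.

Cs^+

Check each adjacent pair. Ba^2+ and Cs^+ are reversed: they are isoelectronic (54 e⁻) and Ba has more protons than Cs (56 vs 55), making Ba^2+ smaller. No other neighbouring pair contradicts the periodic trends, so Cs^+ is the ion listed too late.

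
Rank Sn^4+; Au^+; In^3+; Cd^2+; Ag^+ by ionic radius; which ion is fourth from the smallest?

First list Z and electron count for each: Sn^4+ (Z=50, 46 e⁻), In^3+ (Z=49, 46 e⁻), Cd^2+ (Z=48, 46 e⁻), Ag^+ (Z=47, 46 e⁻), Au^+ (Z=79, 78 e⁻). Sn^4+ < In^3+ (both 46 e⁻, Z=50>49); In^3+ < Cd^2+ (both 46 e⁻, Z=49>48); Cd^2+ < Ag^+ (both 46 e⁻, Z=48>47); Ag^+ < Au^+ (same group, period 5 vs 6).
So the order is Sn^4+ < In^3+ < Cd^2+ < Ag^+ < Au^+; the 4th-smallest ion is Ag^+.

Ag^+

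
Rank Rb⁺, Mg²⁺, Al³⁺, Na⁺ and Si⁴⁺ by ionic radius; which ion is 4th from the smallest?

Na⁺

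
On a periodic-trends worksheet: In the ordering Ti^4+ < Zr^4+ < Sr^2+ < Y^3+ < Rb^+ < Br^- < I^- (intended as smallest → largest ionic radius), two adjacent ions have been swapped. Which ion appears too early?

Scanning neighbour by neighbour, only Sr^2+/Y^3+ violates a trend: they are isoelectronic (36 e⁻) and Y has more protons than Sr (39 vs 38), making Y^3+ smaller. That makes Sr^2+ the one sitting a position early relative to where it belongs.

Sr^2+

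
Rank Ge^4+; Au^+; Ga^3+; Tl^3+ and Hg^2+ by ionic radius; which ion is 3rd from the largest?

Work out protons and electrons: Ge^4+ (Z=32, 28 e⁻), Ga^3+ (Z=31, 28 e⁻), Tl^3+ (Z=81, 78 e⁻), Hg^2+ (Z=80, 78 e⁻), Au^+ (Z=79, 78 e⁻). Ge^4+ < Ga^3+ (isoelectronic, higher Z=32 is smaller); Ga^3+ < Tl^3+ (same group, period 4 vs 6); Tl^3+ < Hg^2+ (isoelectronic, higher Z=81 is smaller); Hg^2+ < Au^+ (isoelectronic, higher Z=80 is smaller).
That gives Ge^4+ < Ga^3+ < Tl^3+ < Hg^2+ < Au^+. From the largest end, number 3 is Tl^3+.

Tl^3+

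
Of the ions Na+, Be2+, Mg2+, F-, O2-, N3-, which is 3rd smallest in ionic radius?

Electron counts and nuclear charges: Be2+: 2 e⁻, Z=4, Mg2+: 10 e⁻, Z=12, Na+: 10 e⁻, Z=11, F-: 10 e⁻, Z=9, O2-: 10 e⁻, Z=8, N3-: 10 e⁻, Z=7. Be2+ < Mg2+ (same group, period 2 vs 3); Mg2+ < Na+ (both 10 e⁻, Z=12>11); Na+ < F- (both 10 e⁻, Z=11>9); F- < O2- (both 10 e⁻, Z=9>8); O2- < N3- (isoelectronic, higher Z=8 is smaller).
That gives Be2+ < Mg2+ < Na+ < F- < O2- < N3-. From the smallest end, number 3 is Na+.

Na+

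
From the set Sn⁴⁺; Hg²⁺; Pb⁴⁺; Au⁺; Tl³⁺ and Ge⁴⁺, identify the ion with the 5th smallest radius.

Tabulating Z and e⁻: Ge⁴⁺ (Z=32, 28 e⁻), Sn⁴⁺ (Z=50, 46 e⁻), Pb⁴⁺ (Z=82, 78 e⁻), Tl³⁺ (Z=81, 78 e⁻), Hg²⁺ (Z=80, 78 e⁻), Au⁺ (Z=79, 78 e⁻). Ge⁴⁺ < Sn⁴⁺ (same group, 1 shell fewer); Sn⁴⁺ < Pb⁴⁺ (same group, 1 shell fewer); Pb⁴⁺ < Tl³⁺ (isoelectronic, higher Z=82 is smaller); Tl³⁺ < Hg²⁺ (isoelectronic, higher Z=81 is smaller); Hg²⁺ < Au⁺ (isoelectronic, higher Z=80 is smaller).
That gives Ge⁴⁺ < Sn⁴⁺ < Pb⁴⁺ < Tl³⁺ < Hg²⁺ < Au⁺. From the smallest end, number 5 is Hg²⁺.

Hg²⁺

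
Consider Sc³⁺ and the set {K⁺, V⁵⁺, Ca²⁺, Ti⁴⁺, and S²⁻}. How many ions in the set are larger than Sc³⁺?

All of these have 18 electrons (isoelectronic). With the same electron cloud, the ion with the most protons pulls it in tightest. Nuclear charges: V⁵⁺ (Z=23), Ti⁴⁺ (Z=22), Sc³⁺ (Z=21), Ca²⁺ (Z=20), K⁺ (Z=19), S²⁻ (Z=16). Highest Z is smallest.
Overall: V⁵⁺ < Ti⁴⁺ < Sc³⁺ < Ca²⁺ < K⁺ < S²⁻. Sc³⁺ has 2 below it and 3 above. That's 3.

3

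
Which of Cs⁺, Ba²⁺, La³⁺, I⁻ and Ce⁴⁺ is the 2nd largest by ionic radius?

Cs⁺

These species are isoelectronic with 54 electrons. The only difference is the number of protons: Ce⁴⁺ (Z=58), La³⁺ (Z=57), Ba²⁺ (Z=56), Cs⁺ (Z=55), I⁻ (Z=53). The strongest nuclear pull (Ce⁴⁺) gives the smallest ion.
Ordering: Ce⁴⁺ < La³⁺ < Ba²⁺ < Cs⁺ < I⁻. The 2nd largest is Cs⁺.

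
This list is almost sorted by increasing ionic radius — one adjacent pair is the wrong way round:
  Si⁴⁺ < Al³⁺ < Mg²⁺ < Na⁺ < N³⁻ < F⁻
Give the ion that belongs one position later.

Compare adjacent ions: they are isoelectronic (10 e⁻) and F has more protons than N (9 vs 7), making F⁻ smaller — yet in this increasing list N³⁻ sits before F⁻. Nothing else is reversed, so N³⁻ should move one place to the right.

N³⁻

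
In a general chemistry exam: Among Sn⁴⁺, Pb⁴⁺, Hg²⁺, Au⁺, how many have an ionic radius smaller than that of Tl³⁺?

2

Electron counts and nuclear charges: Sn⁴⁺: 46 e⁻, Z=50, Pb⁴⁺: 78 e⁻, Z=82, Tl³⁺: 78 e⁻, Z=81, Hg²⁺: 78 e⁻, Z=80, Au⁺: 78 e⁻, Z=79. Sn⁴⁺ < Pb⁴⁺ (same group, period 5 vs 6); Pb⁴⁺ < Tl³⁺ (isoelectronic, higher Z=82 is smaller); Tl³⁺ < Hg²⁺ (both 78 e⁻, Z=81>80); Hg²⁺ < Au⁺ (both 78 e⁻, Z=80>79).
Relative to Tl³⁺, the ions that are smaller are Sn⁴⁺, Pb⁴⁺. That's 2.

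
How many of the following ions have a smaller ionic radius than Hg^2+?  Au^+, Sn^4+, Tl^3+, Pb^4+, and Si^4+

Work out protons and electrons: Si^4+ (Z=14, 10 e⁻), Sn^4+ (Z=50, 46 e⁻), Pb^4+ (Z=82, 78 e⁻), Tl^3+ (Z=81, 78 e⁻), Hg^2+ (Z=80, 78 e⁻), Au^+ (Z=79, 78 e⁻). Si^4+ < Sn^4+ (same group, period 3 vs 5); Sn^4+ < Pb^4+ (same group, period 5 vs 6); Pb^4+ < Tl^3+ (both 78 e⁻, Z=82>81); Tl^3+ < Hg^2+ (isoelectronic, higher Z=81 is smaller); Hg^2+ < Au^+ (isoelectronic, higher Z=80 is smaller).
Relative to Hg^2+, the ions that are smaller are Si^4+, Sn^4+, Pb^4+, Tl^3+. That's 4.

4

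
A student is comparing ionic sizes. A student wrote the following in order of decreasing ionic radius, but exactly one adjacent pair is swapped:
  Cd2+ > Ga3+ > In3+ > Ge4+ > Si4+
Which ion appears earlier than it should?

Scanning neighbour by neighbour, only Ga3+/In3+ violates a trend: same group and charge — period 4 sits above period 5, so Ga3+ is smaller. That makes Ga3+ the one sitting a position early relative to where it belongs.

Ga3+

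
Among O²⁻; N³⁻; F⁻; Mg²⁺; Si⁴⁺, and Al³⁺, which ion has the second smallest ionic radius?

Al³⁺

All of these have 10 electrons (isoelectronic). With the same electron cloud, the ion with the most protons pulls it in tightest. Nuclear charges: Si⁴⁺ (Z=14), Al³⁺ (Z=13), Mg²⁺ (Z=12), F⁻ (Z=9), O²⁻ (Z=8), N³⁻ (Z=7). Highest Z is smallest.
So the order is Si⁴⁺ < Al³⁺ < Mg²⁺ < F⁻ < O²⁻ < N³⁻; the 2nd-smallest ion is Al³⁺.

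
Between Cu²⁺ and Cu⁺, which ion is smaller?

For a single element, ionic radius drops as positive charge rises — Cu²⁺ < Cu⁺.

Cu²⁺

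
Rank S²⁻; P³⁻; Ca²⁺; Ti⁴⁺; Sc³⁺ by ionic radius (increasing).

Ti⁴⁺ < Sc³⁺ < Ca²⁺ < S²⁻ < P³⁻

These species are isoelectronic with 18 electrons. The only difference is the number of protons: Ti⁴⁺ (Z=22), Sc³⁺ (Z=21), Ca²⁺ (Z=20), S²⁻ (Z=16), P³⁻ (Z=15). The strongest nuclear pull (Ti⁴⁺) gives the smallest ion.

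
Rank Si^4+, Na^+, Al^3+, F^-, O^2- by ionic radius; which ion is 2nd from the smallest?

All of these have 10 electrons (isoelectronic). With the same electron cloud, the ion with the most protons pulls it in tightest. Nuclear charges: Si^4+ (Z=14), Al^3+ (Z=13), Na^+ (Z=11), F^- (Z=9), O^2- (Z=8). Highest Z is smallest.
So the order is Si^4+ < Al^3+ < Na^+ < F^- < O^2-; the 2nd-smallest ion is Al^3+.

Al^3+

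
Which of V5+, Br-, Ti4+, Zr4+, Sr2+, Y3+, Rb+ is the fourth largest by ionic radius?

Y3+

Electron counts and nuclear charges: V5+ has 18 e⁻ (Z=23), Ti4+ has 18 e⁻ (Z=22), Zr4+ has 36 e⁻ (Z=40), Y3+ has 36 e⁻ (Z=39), Sr2+ has 36 e⁻ (Z=38), Rb+ has 36 e⁻ (Z=37), Br- has 36 e⁻ (Z=35). V5+ < Ti4+ (both 18 e⁻, Z=23>22); Ti4+ < Zr4+ (same group, period 4 vs 5); Zr4+ < Y3+ (both 36 e⁻, Z=40>39); Y3+ < Sr2+ (both 36 e⁻, Z=39>38); Sr2+ < Rb+ (isoelectronic, higher Z=38 is smaller); Rb+ < Br- (isoelectronic, higher Z=37 is smaller).
Full ascending order: V5+ < Ti4+ < Zr4+ < Y3+ < Sr2+ < Rb+ < Br-. Counting from the largest, position 4 is Y3+.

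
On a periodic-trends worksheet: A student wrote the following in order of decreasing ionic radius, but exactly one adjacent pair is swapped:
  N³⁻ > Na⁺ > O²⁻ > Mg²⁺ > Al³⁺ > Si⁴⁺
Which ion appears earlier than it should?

Scanning neighbour by neighbour, only Na⁺/O²⁻ violates a trend: Na⁺ and O²⁻ share 10 electrons; the higher nuclear charge on Na (Z=11) contracts it more, so Na⁺ < O²⁻. That makes Na⁺ the one sitting a position early relative to where it belongs.

Na⁺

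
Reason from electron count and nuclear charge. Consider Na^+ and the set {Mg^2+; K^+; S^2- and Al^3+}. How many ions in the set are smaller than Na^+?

2

Electron counts and nuclear charges: Al^3+: 10 e⁻, Z=13, Mg^2+: 10 e⁻, Z=12, Na^+: 10 e⁻, Z=11, K^+: 18 e⁻, Z=19, S^2-: 18 e⁻, Z=16. Al^3+ < Mg^2+ (isoelectronic, higher Z=13 is smaller); Mg^2+ < Na^+ (isoelectronic, higher Z=12 is smaller); Na^+ < K^+ (same group, 1 shell fewer); K^+ < S^2- (isoelectronic, higher Z=19 is smaller).
Ordering all of them (including Na^+) by radius gives Al^3+ < Mg^2+ < Na^+ < K^+ < S^2-. That's 2.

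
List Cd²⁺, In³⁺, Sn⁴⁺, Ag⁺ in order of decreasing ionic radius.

These species are isoelectronic with 46 electrons. The only difference is the number of protons: Sn⁴⁺ (Z=50), In³⁺ (Z=49), Cd²⁺ (Z=48), Ag⁺ (Z=47). The strongest nuclear pull (Sn⁴⁺) gives the smallest ion.

Ag⁺ > Cd²⁺ > In³⁺ > Sn⁴⁺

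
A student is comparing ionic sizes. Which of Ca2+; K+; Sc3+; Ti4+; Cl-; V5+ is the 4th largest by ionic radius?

Sc3+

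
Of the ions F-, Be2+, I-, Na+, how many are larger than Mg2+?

Work out protons and electrons: Be2+ has 2 e⁻ (Z=4), Mg2+ has 10 e⁻ (Z=12), Na+ has 10 e⁻ (Z=11), F- has 10 e⁻ (Z=9), I- has 54 e⁻ (Z=53). Be2+ < Mg2+ (same group, period 2 vs 3); Mg2+ < Na+ (isoelectronic, higher Z=12 is smaller); Na+ < F- (isoelectronic, higher Z=11 is smaller); F- < I- (same group, period 2 vs 5).
Relative to Mg2+, the ions that are larger are Na+, F-, I-. So 3 are larger.

3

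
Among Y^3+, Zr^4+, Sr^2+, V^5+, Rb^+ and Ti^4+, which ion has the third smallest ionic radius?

Electron counts and nuclear charges: V^5+ has 18 e⁻ (Z=23), Ti^4+ has 18 e⁻ (Z=22), Zr^4+ has 36 e⁻ (Z=40), Y^3+ has 36 e⁻ (Z=39), Sr^2+ has 36 e⁻ (Z=38), Rb^+ has 36 e⁻ (Z=37). V^5+ < Ti^4+ (both 18 e⁻, Z=23>22); Ti^4+ < Zr^4+ (same group, 1 shell fewer); Zr^4+ < Y^3+ (isoelectronic, higher Z=40 is smaller); Y^3+ < Sr^2+ (isoelectronic, higher Z=39 is smaller); Sr^2+ < Rb^+ (both 36 e⁻, Z=38>37).
Full ascending order: V^5+ < Ti^4+ < Zr^4+ < Y^3+ < Sr^2+ < Rb^+. Counting from the smallest, position 3 is Zr^4+.

Zr^4+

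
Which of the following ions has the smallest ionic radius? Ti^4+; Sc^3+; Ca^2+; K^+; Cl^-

Ti^4+

These species are isoelectronic with 18 electrons. The only difference is the number of protons: Ti^4+ (Z=22), Sc^3+ (Z=21), Ca^2+ (Z=20), K^+ (Z=19), Cl^- (Z=17). The strongest nuclear pull (Ti^4+) gives the smallest ion.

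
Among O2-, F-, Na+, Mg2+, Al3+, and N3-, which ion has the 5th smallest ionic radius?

Each ion has 10 electrons. The ranking follows nuclear charge in reverse — greater Z gives a smaller radius. Al3+ (Z=13), Mg2+ (Z=12), Na+ (Z=11), F- (Z=9), O2- (Z=8), N3- (Z=7).
So the order is Al3+ < Mg2+ < Na+ < F- < O2- < N3-; the 5th-smallest ion is O2-.

O2-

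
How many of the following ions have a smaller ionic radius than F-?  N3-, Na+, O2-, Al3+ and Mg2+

3

All of these have 10 electrons (isoelectronic). With the same electron cloud, the ion with the most protons pulls it in tightest. Nuclear charges: Al3+ (Z=13), Mg2+ (Z=12), Na+ (Z=11), F- (Z=9), O2- (Z=8), N3- (Z=7). Highest Z is smallest.
Placing each against F-: smaller — Al3+, Mg2+, Na+; larger — O2-, N3-. That's 3.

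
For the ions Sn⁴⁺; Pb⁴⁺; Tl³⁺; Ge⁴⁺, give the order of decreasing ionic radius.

Tl³⁺ > Pb⁴⁺ > Sn⁴⁺ > Ge⁴⁺

First list Z and electron count for each: Ge⁴⁺ has 28 e⁻ (Z=32), Sn⁴⁺ has 46 e⁻ (Z=50), Pb⁴⁺ has 78 e⁻ (Z=82), Tl³⁺ has 78 e⁻ (Z=81). Ge⁴⁺ < Sn⁴⁺ (same group, period 4 vs 5); Sn⁴⁺ < Pb⁴⁺ (same group, period 5 vs 6); Pb⁴⁺ < Tl³⁺ (isoelectronic, higher Z=82 is smaller).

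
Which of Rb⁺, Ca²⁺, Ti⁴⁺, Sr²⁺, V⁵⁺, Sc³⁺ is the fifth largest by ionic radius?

Ti⁴⁺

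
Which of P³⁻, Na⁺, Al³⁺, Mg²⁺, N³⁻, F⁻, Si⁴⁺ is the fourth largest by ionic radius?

Na⁺

Tabulating Z and e⁻: Si⁴⁺: 10 e⁻, Z=14, Al³⁺: 10 e⁻, Z=13, Mg²⁺: 10 e⁻, Z=12, Na⁺: 10 e⁻, Z=11, F⁻: 10 e⁻, Z=9, N³⁻: 10 e⁻, Z=7, P³⁻: 18 e⁻, Z=15. Si⁴⁺ < Al³⁺ (both 10 e⁻, Z=14>13); Al³⁺ < Mg²⁺ (both 10 e⁻, Z=13>12); Mg²⁺ < Na⁺ (isoelectronic, higher Z=12 is smaller); Na⁺ < F⁻ (both 10 e⁻, Z=11>9); F⁻ < N³⁻ (isoelectronic, higher Z=9 is smaller); N³⁻ < P³⁻ (same group, period 2 vs 3).
That gives Si⁴⁺ < Al³⁺ < Mg²⁺ < Na⁺ < F⁻ < N³⁻ < P³⁻. From the largest end, number 4 is Na⁺.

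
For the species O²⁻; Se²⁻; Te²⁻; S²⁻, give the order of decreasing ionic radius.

Te²⁻ > Se²⁻ > S²⁻ > O²⁻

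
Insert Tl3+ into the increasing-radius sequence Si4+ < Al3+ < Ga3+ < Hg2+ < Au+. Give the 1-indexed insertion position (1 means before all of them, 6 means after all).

First list Z and electron count for each: Si4+: 10 e⁻, Z=14, Al3+: 10 e⁻, Z=13, Ga3+: 28 e⁻, Z=31, Tl3+: 78 e⁻, Z=81, Hg2+: 78 e⁻, Z=80, Au+: 78 e⁻, Z=79. Si4+ < Al3+ (both 10 e⁻, Z=14>13); Al3+ < Ga3+ (same group, 1 shell fewer); Ga3+ < Tl3+ (same group, period 4 vs 6); Tl3+ < Hg2+ (isoelectronic, higher Z=81 is smaller); Hg2+ < Au+ (both 78 e⁻, Z=80>79).
Merged order: Si4+ < Al3+ < Ga3+ < Tl3+ < Hg2+ < Au+ — Tl3+ is number 4.

4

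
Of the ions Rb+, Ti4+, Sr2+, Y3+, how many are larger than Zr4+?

Electron counts and nuclear charges: Ti4+ has 18 e⁻ (Z=22), Zr4+ has 36 e⁻ (Z=40), Y3+ has 36 e⁻ (Z=39), Sr2+ has 36 e⁻ (Z=38), Rb+ has 36 e⁻ (Z=37). Ti4+ < Zr4+ (same group, 1 shell fewer); Zr4+ < Y3+ (both 36 e⁻, Z=40>39); Y3+ < Sr2+ (isoelectronic, higher Z=39 is smaller); Sr2+ < Rb+ (isoelectronic, higher Z=38 is smaller).
Relative to Zr4+, the ions that are larger are Y3+, Sr2+, Rb+. Count: 3.

3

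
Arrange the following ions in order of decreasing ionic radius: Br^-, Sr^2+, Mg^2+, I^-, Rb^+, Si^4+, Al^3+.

I^- > Br^- > Rb^+ > Sr^2+ > Mg^2+ > Al^3+ > Si^4+

First list Z and electron count for each: Si^4+ (Z=14, 10 e⁻), Al^3+ (Z=13, 10 e⁻), Mg^2+ (Z=12, 10 e⁻), Sr^2+ (Z=38, 36 e⁻), Rb^+ (Z=37, 36 e⁻), Br^- (Z=35, 36 e⁻), I^- (Z=53, 54 e⁻). Si^4+ < Al^3+ (isoelectronic, higher Z=14 is smaller); Al^3+ < Mg^2+ (isoelectronic, higher Z=13 is smaller); Mg^2+ < Sr^2+ (same group, period 3 vs 5); Sr^2+ < Rb^+ (isoelectronic, higher Z=38 is smaller); Rb^+ < Br^- (both 36 e⁻, Z=37>35); Br^- < I^- (same group, period 4 vs 5).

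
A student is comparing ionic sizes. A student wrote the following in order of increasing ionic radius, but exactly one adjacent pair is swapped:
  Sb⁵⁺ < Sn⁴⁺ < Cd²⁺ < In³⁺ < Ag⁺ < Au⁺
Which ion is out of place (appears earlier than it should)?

Compare adjacent ions: In³⁺ and Cd²⁺ share 46 electrons; the higher nuclear charge on In (Z=49) contracts it more, so In³⁺ < Cd²⁺ — yet in this increasing list Cd²⁺ sits before In³⁺. Nothing else is reversed, so Cd²⁺ should move one place to the right.

Cd²⁺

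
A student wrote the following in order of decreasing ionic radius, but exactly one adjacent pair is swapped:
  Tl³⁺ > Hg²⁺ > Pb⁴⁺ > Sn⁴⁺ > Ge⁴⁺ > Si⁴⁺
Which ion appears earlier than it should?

Tl³⁺

Scanning neighbour by neighbour, only Tl³⁺/Hg²⁺ violates a trend: they are isoelectronic (78 e⁻) and Tl has more protons than Hg (81 vs 80), making Tl³⁺ smaller. That makes Tl³⁺ the one sitting a position early relative to where it belongs.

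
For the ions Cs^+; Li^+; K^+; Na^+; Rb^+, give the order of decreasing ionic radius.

All are in the same group with charge +1. Radius grows down the group as n (the outermost shell) increases.

Cs^+ > Rb^+ > K^+ > Na^+ > Li^+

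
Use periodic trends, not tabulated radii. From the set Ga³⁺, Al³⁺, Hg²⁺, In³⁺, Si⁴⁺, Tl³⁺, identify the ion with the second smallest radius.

Al³⁺

Tabulating Z and e⁻: Si⁴⁺: 10 e⁻, Z=14, Al³⁺: 10 e⁻, Z=13, Ga³⁺: 28 e⁻, Z=31, In³⁺: 46 e⁻, Z=49, Tl³⁺: 78 e⁻, Z=81, Hg²⁺: 78 e⁻, Z=80. Si⁴⁺ < Al³⁺ (isoelectronic, higher Z=14 is smaller); Al³⁺ < Ga³⁺ (same group, 1 shell fewer); Ga³⁺ < In³⁺ (same group, period 4 vs 5); In³⁺ < Tl³⁺ (same group, 1 shell fewer); Tl³⁺ < Hg²⁺ (both 78 e⁻, Z=81>80).
Full ascending order: Si⁴⁺ < Al³⁺ < Ga³⁺ < In³⁺ < Tl³⁺ < Hg²⁺. Counting from the smallest, position 2 is Al³⁺.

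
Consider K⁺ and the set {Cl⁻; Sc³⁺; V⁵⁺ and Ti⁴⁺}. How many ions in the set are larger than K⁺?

1

These species are isoelectronic with 18 electrons. The only difference is the number of protons: V⁵⁺ (Z=23), Ti⁴⁺ (Z=22), Sc³⁺ (Z=21), K⁺ (Z=19), Cl⁻ (Z=17). The strongest nuclear pull (V⁵⁺) gives the smallest ion.
Relative to K⁺, the ions that are larger are Cl⁻. That's 1.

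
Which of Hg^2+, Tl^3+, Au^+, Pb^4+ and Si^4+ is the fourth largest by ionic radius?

Electron counts and nuclear charges: Si^4+: 10 e⁻, Z=14, Pb^4+: 78 e⁻, Z=82, Tl^3+: 78 e⁻, Z=81, Hg^2+: 78 e⁻, Z=80, Au^+: 78 e⁻, Z=79. Si^4+ < Pb^4+ (same group, period 3 vs 6); Pb^4+ < Tl^3+ (isoelectronic, higher Z=82 is smaller); Tl^3+ < Hg^2+ (isoelectronic, higher Z=81 is smaller); Hg^2+ < Au^+ (both 78 e⁻, Z=80>79).
That gives Si^4+ < Pb^4+ < Tl^3+ < Hg^2+ < Au^+. From the largest end, number 4 is Pb^4+.

Pb^4+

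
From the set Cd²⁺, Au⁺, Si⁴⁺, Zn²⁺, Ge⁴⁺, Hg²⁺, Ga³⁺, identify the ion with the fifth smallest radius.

Cd²⁺

Si⁴⁺: 10 e⁻, Z=14, Ge⁴⁺: 28 e⁻, Z=32, Ga³⁺: 28 e⁻, Z=31, Zn²⁺: 28 e⁻, Z=30, Cd²⁺: 46 e⁻, Z=48, Hg²⁺: 78 e⁻, Z=80, Au⁺: 78 e⁻, Z=79. Si⁴⁺ < Ge⁴⁺ (same group, period 3 vs 4); Ge⁴⁺ < Ga³⁺ (both 28 e⁻, Z=32>31); Ga³⁺ < Zn²⁺ (both 28 e⁻, Z=31>30); Zn²⁺ < Cd²⁺ (same group, period 4 vs 5); Cd²⁺ < Hg²⁺ (same group, period 5 vs 6); Hg²⁺ < Au⁺ (isoelectronic, higher Z=80 is smaller).
Ordering: Si⁴⁺ < Ge⁴⁺ < Ga³⁺ < Zn²⁺ < Cd²⁺ < Hg²⁺ < Au⁺. The fifth smallest is Cd²⁺.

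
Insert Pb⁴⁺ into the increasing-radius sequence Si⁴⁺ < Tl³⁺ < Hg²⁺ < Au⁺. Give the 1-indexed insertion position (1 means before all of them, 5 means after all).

Electron counts and nuclear charges: Si⁴⁺: 10 e⁻, Z=14, Pb⁴⁺: 78 e⁻, Z=82, Tl³⁺: 78 e⁻, Z=81, Hg²⁺: 78 e⁻, Z=80, Au⁺: 78 e⁻, Z=79. Si⁴⁺ < Pb⁴⁺ (same group, period 3 vs 6); Pb⁴⁺ < Tl³⁺ (isoelectronic, higher Z=82 is smaller); Tl³⁺ < Hg²⁺ (both 78 e⁻, Z=81>80); Hg²⁺ < Au⁺ (isoelectronic, higher Z=80 is smaller).
Putting Pb⁴⁺ in gives Si⁴⁺ < Pb⁴⁺ < Tl³⁺ < Hg²⁺ < Au⁺; it lands at slot 2.

2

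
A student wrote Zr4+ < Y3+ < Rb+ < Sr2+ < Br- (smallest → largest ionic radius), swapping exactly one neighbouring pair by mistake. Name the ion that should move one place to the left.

Sr2+

Compare adjacent ions: both have 36 electrons but Z(Sr)=38 > Z(Rb)=37, so Sr2+ should be the smaller of the two — yet in this increasing list Rb+ sits before Sr2+. Nothing else is reversed, so Sr2+ should move one place to the left.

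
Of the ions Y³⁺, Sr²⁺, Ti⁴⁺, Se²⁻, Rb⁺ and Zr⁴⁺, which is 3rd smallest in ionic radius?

Work out protons and electrons: Ti⁴⁺ (Z=22, 18 e⁻), Zr⁴⁺ (Z=40, 36 e⁻), Y³⁺ (Z=39, 36 e⁻), Sr²⁺ (Z=38, 36 e⁻), Rb⁺ (Z=37, 36 e⁻), Se²⁻ (Z=34, 36 e⁻). Ti⁴⁺ < Zr⁴⁺ (same group, 1 shell fewer); Zr⁴⁺ < Y³⁺ (isoelectronic, higher Z=40 is smaller); Y³⁺ < Sr²⁺ (both 36 e⁻, Z=39>38); Sr²⁺ < Rb⁺ (both 36 e⁻, Z=38>37); Rb⁺ < Se²⁻ (isoelectronic, higher Z=37 is smaller).
That gives Ti⁴⁺ < Zr⁴⁺ < Y³⁺ < Sr²⁺ < Rb⁺ < Se²⁻. From the smallest end, number 3 is Y³⁺.

Y³⁺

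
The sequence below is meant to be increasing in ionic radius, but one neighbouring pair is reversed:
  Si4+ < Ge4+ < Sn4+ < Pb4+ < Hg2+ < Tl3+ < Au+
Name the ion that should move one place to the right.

Hg2+

The pair Hg2+, Tl3+ is the wrong way round — Tl3+ and Hg2+ share 78 electrons; the higher nuclear charge on Tl (Z=81) contracts it more, so Tl3+ < Hg2+. All other adjacent pairs agree with periodic trends, so Hg2+ is the misplaced ion.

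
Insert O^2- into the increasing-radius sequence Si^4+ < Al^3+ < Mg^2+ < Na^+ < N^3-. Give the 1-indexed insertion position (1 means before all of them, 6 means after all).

Each ion has 10 electrons. The ranking follows nuclear charge in reverse — greater Z gives a smaller radius. Si^4+ (Z=14), Al^3+ (Z=13), Mg^2+ (Z=12), Na^+ (Z=11), O^2- (Z=8), N^3- (Z=7).
With O^2- included the full order is Si^4+ < Al^3+ < Mg^2+ < Na^+ < O^2- < N^3-, so it takes position 5.

5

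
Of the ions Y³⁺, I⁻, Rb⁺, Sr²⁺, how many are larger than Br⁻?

1

Electron counts and nuclear charges: Y³⁺ (Z=39, 36 e⁻), Sr²⁺ (Z=38, 36 e⁻), Rb⁺ (Z=37, 36 e⁻), Br⁻ (Z=35, 36 e⁻), I⁻ (Z=53, 54 e⁻). Y³⁺ < Sr²⁺ (isoelectronic, higher Z=39 is smaller); Sr²⁺ < Rb⁺ (both 36 e⁻, Z=38>37); Rb⁺ < Br⁻ (both 36 e⁻, Z=37>35); Br⁻ < I⁻ (same group, 1 shell fewer).
Relative to Br⁻, the ions that are larger are I⁻. So 1 is larger.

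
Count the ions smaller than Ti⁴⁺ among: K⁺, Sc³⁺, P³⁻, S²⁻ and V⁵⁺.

1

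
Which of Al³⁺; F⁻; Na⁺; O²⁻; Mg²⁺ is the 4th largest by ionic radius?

Each ion has 10 electrons. The ranking follows nuclear charge in reverse — greater Z gives a smaller radius. Al³⁺ (Z=13), Mg²⁺ (Z=12), Na⁺ (Z=11), F⁻ (Z=9), O²⁻ (Z=8).
That gives Al³⁺ < Mg²⁺ < Na⁺ < F⁻ < O²⁻. From the largest end, number 4 is Mg²⁺.

Mg²⁺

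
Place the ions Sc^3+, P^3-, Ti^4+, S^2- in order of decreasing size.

P^3- > S^2- > Sc^3+ > Ti^4+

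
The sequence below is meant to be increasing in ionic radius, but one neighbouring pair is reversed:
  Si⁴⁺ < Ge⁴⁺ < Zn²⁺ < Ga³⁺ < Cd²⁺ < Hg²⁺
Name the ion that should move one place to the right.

Zn²⁺

The pair Zn²⁺, Ga³⁺ is the wrong way round — Ga³⁺ and Zn²⁺ share 28 electrons; the higher nuclear charge on Ga (Z=31) contracts it more, so Ga³⁺ < Zn²⁺. All other adjacent pairs agree with periodic trends, so Zn²⁺ is the misplaced ion.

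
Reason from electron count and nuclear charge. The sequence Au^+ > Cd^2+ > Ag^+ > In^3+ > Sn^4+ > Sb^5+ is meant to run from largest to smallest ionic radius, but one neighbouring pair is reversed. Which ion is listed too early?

Cd^2+

Compare adjacent ions: Cd^2+ and Ag^+ share 46 electrons; the higher nuclear charge on Cd (Z=48) contracts it more, so Cd^2+ < Ag^+ — yet in this decreasing list Cd^2+ sits before Ag^+. Nothing else is reversed, so Cd^2+ should move one place to the right.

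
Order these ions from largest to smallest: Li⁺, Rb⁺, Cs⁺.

These ions sit in one column with identical charge. Each step down the periodic table adds a principal shell, increasing the radius.

Cs⁺ > Rb⁺ > Li⁺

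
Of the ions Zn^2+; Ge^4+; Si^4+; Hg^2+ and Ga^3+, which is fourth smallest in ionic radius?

Zn^2+

First list Z and electron count for each: Si^4+ has 10 e⁻ (Z=14), Ge^4+ has 28 e⁻ (Z=32), Ga^3+ has 28 e⁻ (Z=31), Zn^2+ has 28 e⁻ (Z=30), Hg^2+ has 78 e⁻ (Z=80). Si^4+ < Ge^4+ (same group, period 3 vs 4); Ge^4+ < Ga^3+ (isoelectronic, higher Z=32 is smaller); Ga^3+ < Zn^2+ (both 28 e⁻, Z=31>30); Zn^2+ < Hg^2+ (same group, 2 shells fewer).
Ordering: Si^4+ < Ge^4+ < Ga^3+ < Zn^2+ < Hg^2+. The fourth smallest is Zn^2+.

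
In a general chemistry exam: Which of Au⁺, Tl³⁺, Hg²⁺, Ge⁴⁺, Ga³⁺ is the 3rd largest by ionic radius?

Tl³⁺

First list Z and electron count for each: Ge⁴⁺ has 28 e⁻ (Z=32), Ga³⁺ has 28 e⁻ (Z=31), Tl³⁺ has 78 e⁻ (Z=81), Hg²⁺ has 78 e⁻ (Z=80), Au⁺ has 78 e⁻ (Z=79). Ge⁴⁺ < Ga³⁺ (both 28 e⁻, Z=32>31); Ga³⁺ < Tl³⁺ (same group, 2 shells fewer); Tl³⁺ < Hg²⁺ (both 78 e⁻, Z=81>80); Hg²⁺ < Au⁺ (both 78 e⁻, Z=80>79).
Ordering: Ge⁴⁺ < Ga³⁺ < Tl³⁺ < Hg²⁺ < Au⁺. The 3rd largest is Tl³⁺.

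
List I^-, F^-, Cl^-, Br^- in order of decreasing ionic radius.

Same group, same charge. Going down the group adds an extra shell of electrons, so the ion gets larger: F^- is highest in the group and smallest.

I^- > Br^- > Cl^- > F^-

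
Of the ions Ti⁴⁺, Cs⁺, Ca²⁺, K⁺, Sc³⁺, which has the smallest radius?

Ti⁴⁺

Tabulating Z and e⁻: Ti⁴⁺ has 18 e⁻ (Z=22), Sc³⁺ has 18 e⁻ (Z=21), Ca²⁺ has 18 e⁻ (Z=20), K⁺ has 18 e⁻ (Z=19), Cs⁺ has 54 e⁻ (Z=55). Ti⁴⁺ < Sc³⁺ (isoelectronic, higher Z=22 is smaller); Sc³⁺ < Ca²⁺ (isoelectronic, higher Z=21 is smaller); Ca²⁺ < K⁺ (both 18 e⁻, Z=20>19); K⁺ < Cs⁺ (same group, period 4 vs 6).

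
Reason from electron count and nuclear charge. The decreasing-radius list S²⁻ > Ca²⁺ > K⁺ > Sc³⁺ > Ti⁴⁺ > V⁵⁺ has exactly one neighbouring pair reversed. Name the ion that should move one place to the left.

Scanning neighbour by neighbour, only Ca²⁺/K⁺ violates a trend: they are isoelectronic (18 e⁻) and Ca has more protons than K (20 vs 19), making Ca²⁺ smaller. That makes K⁺ the one sitting a position late relative to where it belongs.

K⁺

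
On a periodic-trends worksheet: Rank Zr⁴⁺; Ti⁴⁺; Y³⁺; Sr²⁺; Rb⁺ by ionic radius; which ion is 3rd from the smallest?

Y³⁺

Tabulating Z and e⁻: Ti⁴⁺ (Z=22, 18 e⁻), Zr⁴⁺ (Z=40, 36 e⁻), Y³⁺ (Z=39, 36 e⁻), Sr²⁺ (Z=38, 36 e⁻), Rb⁺ (Z=37, 36 e⁻). Ti⁴⁺ < Zr⁴⁺ (same group, period 4 vs 5); Zr⁴⁺ < Y³⁺ (both 36 e⁻, Z=40>39); Y³⁺ < Sr²⁺ (both 36 e⁻, Z=39>38); Sr²⁺ < Rb⁺ (both 36 e⁻, Z=38>37).
Full ascending order: Ti⁴⁺ < Zr⁴⁺ < Y³⁺ < Sr²⁺ < Rb⁺. Counting from the smallest, position 3 is Y³⁺.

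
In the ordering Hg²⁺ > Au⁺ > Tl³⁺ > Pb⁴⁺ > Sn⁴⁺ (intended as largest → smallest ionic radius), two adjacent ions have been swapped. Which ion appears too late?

Au⁺

The pair Hg²⁺, Au⁺ is the wrong way round — both have 78 electrons but Z(Hg)=80 > Z(Au)=79, so Hg²⁺ should be the smaller of the two. All other adjacent pairs agree with periodic trends, so Au⁺ is the misplaced ion.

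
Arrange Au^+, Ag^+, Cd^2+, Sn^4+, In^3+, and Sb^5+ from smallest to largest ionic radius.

Sb^5+ < Sn^4+ < In^3+ < Cd^2+ < Ag^+ < Au^+

Electron counts and nuclear charges: Sb^5+ (Z=51, 46 e⁻), Sn^4+ (Z=50, 46 e⁻), In^3+ (Z=49, 46 e⁻), Cd^2+ (Z=48, 46 e⁻), Ag^+ (Z=47, 46 e⁻), Au^+ (Z=79, 78 e⁻). Sb^5+ < Sn^4+ (isoelectronic, higher Z=51 is smaller); Sn^4+ < In^3+ (both 46 e⁻, Z=50>49); In^3+ < Cd^2+ (both 46 e⁻, Z=49>48); Cd^2+ < Ag^+ (isoelectronic, higher Z=48 is smaller); Ag^+ < Au^+ (same group, 1 shell fewer).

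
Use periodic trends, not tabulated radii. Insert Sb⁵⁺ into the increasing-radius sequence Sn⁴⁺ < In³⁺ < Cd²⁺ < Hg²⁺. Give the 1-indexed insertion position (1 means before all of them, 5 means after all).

1

Electron counts and nuclear charges: Sb⁵⁺ (Z=51, 46 e⁻), Sn⁴⁺ (Z=50, 46 e⁻), In³⁺ (Z=49, 46 e⁻), Cd²⁺ (Z=48, 46 e⁻), Hg²⁺ (Z=80, 78 e⁻). Sb⁵⁺ < Sn⁴⁺ (isoelectronic, higher Z=51 is smaller); Sn⁴⁺ < In³⁺ (both 46 e⁻, Z=50>49); In³⁺ < Cd²⁺ (both 46 e⁻, Z=49>48); Cd²⁺ < Hg²⁺ (same group, 1 shell fewer).
With Sb⁵⁺ included the full order is Sb⁵⁺ < Sn⁴⁺ < In³⁺ < Cd²⁺ < Hg²⁺, so it takes position 1.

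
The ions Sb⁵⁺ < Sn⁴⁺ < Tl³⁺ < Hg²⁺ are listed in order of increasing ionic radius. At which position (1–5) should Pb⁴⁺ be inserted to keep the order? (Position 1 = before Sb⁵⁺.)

3

Work out protons and electrons: Sb⁵⁺ (Z=51, 46 e⁻), Sn⁴⁺ (Z=50, 46 e⁻), Pb⁴⁺ (Z=82, 78 e⁻), Tl³⁺ (Z=81, 78 e⁻), Hg²⁺ (Z=80, 78 e⁻). Sb⁵⁺ < Sn⁴⁺ (both 46 e⁻, Z=51>50); Sn⁴⁺ < Pb⁴⁺ (same group, 1 shell fewer); Pb⁴⁺ < Tl³⁺ (both 78 e⁻, Z=82>81); Tl³⁺ < Hg²⁺ (both 78 e⁻, Z=81>80).
The complete sequence is Sb⁵⁺ < Sn⁴⁺ < Pb⁴⁺ < Tl³⁺ < Hg²⁺. Pb⁴⁺ sits at position 3.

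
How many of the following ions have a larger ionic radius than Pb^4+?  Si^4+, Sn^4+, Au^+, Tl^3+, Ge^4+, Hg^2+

Electron counts and nuclear charges: Si^4+: 10 e⁻, Z=14, Ge^4+: 28 e⁻, Z=32, Sn^4+: 46 e⁻, Z=50, Pb^4+: 78 e⁻, Z=82, Tl^3+: 78 e⁻, Z=81, Hg^2+: 78 e⁻, Z=80, Au^+: 78 e⁻, Z=79. Si^4+ < Ge^4+ (same group, 1 shell fewer); Ge^4+ < Sn^4+ (same group, 1 shell fewer); Sn^4+ < Pb^4+ (same group, period 5 vs 6); Pb^4+ < Tl^3+ (both 78 e⁻, Z=82>81); Tl^3+ < Hg^2+ (both 78 e⁻, Z=81>80); Hg^2+ < Au^+ (both 78 e⁻, Z=80>79).
Overall: Si^4+ < Ge^4+ < Sn^4+ < Pb^4+ < Tl^3+ < Hg^2+ < Au^+. Pb^4+ has 3 below it and 3 above. So 3 are larger.

3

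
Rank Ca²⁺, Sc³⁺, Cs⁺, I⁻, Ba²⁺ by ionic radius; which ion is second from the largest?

Cs⁺

Work out protons and electrons: Sc³⁺ (Z=21, 18 e⁻), Ca²⁺ (Z=20, 18 e⁻), Ba²⁺ (Z=56, 54 e⁻), Cs⁺ (Z=55, 54 e⁻), I⁻ (Z=53, 54 e⁻). Sc³⁺ < Ca²⁺ (both 18 e⁻, Z=21>20); Ca²⁺ < Ba²⁺ (same group, period 4 vs 6); Ba²⁺ < Cs⁺ (isoelectronic, higher Z=56 is smaller); Cs⁺ < I⁻ (both 54 e⁻, Z=55>53).
Full ascending order: Sc³⁺ < Ca²⁺ < Ba²⁺ < Cs⁺ < I⁻. Counting from the largest, position 2 is Cs⁺.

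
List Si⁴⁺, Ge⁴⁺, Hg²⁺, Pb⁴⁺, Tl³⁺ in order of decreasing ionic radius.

Tabulating Z and e⁻: Si⁴⁺ (Z=14, 10 e⁻), Ge⁴⁺ (Z=32, 28 e⁻), Pb⁴⁺ (Z=82, 78 e⁻), Tl³⁺ (Z=81, 78 e⁻), Hg²⁺ (Z=80, 78 e⁻). Si⁴⁺ < Ge⁴⁺ (same group, 1 shell fewer); Ge⁴⁺ < Pb⁴⁺ (same group, 2 shells fewer); Pb⁴⁺ < Tl³⁺ (isoelectronic, higher Z=82 is smaller); Tl³⁺ < Hg²⁺ (both 78 e⁻, Z=81>80).

Hg²⁺ > Tl³⁺ > Pb⁴⁺ > Ge⁴⁺ > Si⁴⁺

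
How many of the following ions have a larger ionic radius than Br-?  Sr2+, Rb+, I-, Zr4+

1

Zr4+ has 36 e⁻ (Z=40), Sr2+ has 36 e⁻ (Z=38), Rb+ has 36 e⁻ (Z=37), Br- has 36 e⁻ (Z=35), I- has 54 e⁻ (Z=53). Zr4+ < Sr2+ (isoelectronic, higher Z=40 is smaller); Sr2+ < Rb+ (isoelectronic, higher Z=38 is smaller); Rb+ < Br- (both 36 e⁻, Z=37>35); Br- < I- (same group, period 4 vs 5).
Placing each against Br-: smaller — Zr4+, Sr2+, Rb+; larger — I-. So 1 is larger.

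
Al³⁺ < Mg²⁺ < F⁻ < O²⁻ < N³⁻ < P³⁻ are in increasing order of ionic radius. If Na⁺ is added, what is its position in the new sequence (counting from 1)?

Work out protons and electrons: Al³⁺ (Z=13, 10 e⁻), Mg²⁺ (Z=12, 10 e⁻), Na⁺ (Z=11, 10 e⁻), F⁻ (Z=9, 10 e⁻), O²⁻ (Z=8, 10 e⁻), N³⁻ (Z=7, 10 e⁻), P³⁻ (Z=15, 18 e⁻). Al³⁺ < Mg²⁺ (isoelectronic, higher Z=13 is smaller); Mg²⁺ < Na⁺ (both 10 e⁻, Z=12>11); Na⁺ < F⁻ (both 10 e⁻, Z=11>9); F⁻ < O²⁻ (both 10 e⁻, Z=9>8); O²⁻ < N³⁻ (isoelectronic, higher Z=8 is smaller); N³⁻ < P³⁻ (same group, 1 shell fewer).
Putting Na⁺ in gives Al³⁺ < Mg²⁺ < Na⁺ < F⁻ < O²⁻ < N³⁻ < P³⁻; it lands at slot 3.

3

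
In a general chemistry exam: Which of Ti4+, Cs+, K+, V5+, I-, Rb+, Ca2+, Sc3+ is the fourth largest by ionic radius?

Tabulating Z and e⁻: V5+: 18 e⁻, Z=23, Ti4+: 18 e⁻, Z=22, Sc3+: 18 e⁻, Z=21, Ca2+: 18 e⁻, Z=20, K+: 18 e⁻, Z=19, Rb+: 36 e⁻, Z=37, Cs+: 54 e⁻, Z=55, I-: 54 e⁻, Z=53. V5+ < Ti4+ (both 18 e⁻, Z=23>22); Ti4+ < Sc3+ (isoelectronic, higher Z=22 is smaller); Sc3+ < Ca2+ (both 18 e⁻, Z=21>20); Ca2+ < K+ (both 18 e⁻, Z=20>19); K+ < Rb+ (same group, period 4 vs 5); Rb+ < Cs+ (same group, 1 shell fewer); Cs+ < I- (isoelectronic, higher Z=55 is smaller).
So the order is V5+ < Ti4+ < Sc3+ < Ca2+ < K+ < Rb+ < Cs+ < I-; the 4th-largest ion is K+.

K+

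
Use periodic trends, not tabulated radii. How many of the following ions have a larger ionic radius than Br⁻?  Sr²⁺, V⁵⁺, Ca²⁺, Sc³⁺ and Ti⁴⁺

Tabulating Z and e⁻: V⁵⁺ has 18 e⁻ (Z=23), Ti⁴⁺ has 18 e⁻ (Z=22), Sc³⁺ has 18 e⁻ (Z=21), Ca²⁺ has 18 e⁻ (Z=20), Sr²⁺ has 36 e⁻ (Z=38), Br⁻ has 36 e⁻ (Z=35). V⁵⁺ < Ti⁴⁺ (isoelectronic, higher Z=23 is smaller); Ti⁴⁺ < Sc³⁺ (isoelectronic, higher Z=22 is smaller); Sc³⁺ < Ca²⁺ (both 18 e⁻, Z=21>20); Ca²⁺ < Sr²⁺ (same group, 1 shell fewer); Sr²⁺ < Br⁻ (both 36 e⁻, Z=38>35).
Ordering all of them (including Br⁻) by radius gives V⁵⁺ < Ti⁴⁺ < Sc³⁺ < Ca²⁺ < Sr²⁺ < Br⁻. That's 0.

0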